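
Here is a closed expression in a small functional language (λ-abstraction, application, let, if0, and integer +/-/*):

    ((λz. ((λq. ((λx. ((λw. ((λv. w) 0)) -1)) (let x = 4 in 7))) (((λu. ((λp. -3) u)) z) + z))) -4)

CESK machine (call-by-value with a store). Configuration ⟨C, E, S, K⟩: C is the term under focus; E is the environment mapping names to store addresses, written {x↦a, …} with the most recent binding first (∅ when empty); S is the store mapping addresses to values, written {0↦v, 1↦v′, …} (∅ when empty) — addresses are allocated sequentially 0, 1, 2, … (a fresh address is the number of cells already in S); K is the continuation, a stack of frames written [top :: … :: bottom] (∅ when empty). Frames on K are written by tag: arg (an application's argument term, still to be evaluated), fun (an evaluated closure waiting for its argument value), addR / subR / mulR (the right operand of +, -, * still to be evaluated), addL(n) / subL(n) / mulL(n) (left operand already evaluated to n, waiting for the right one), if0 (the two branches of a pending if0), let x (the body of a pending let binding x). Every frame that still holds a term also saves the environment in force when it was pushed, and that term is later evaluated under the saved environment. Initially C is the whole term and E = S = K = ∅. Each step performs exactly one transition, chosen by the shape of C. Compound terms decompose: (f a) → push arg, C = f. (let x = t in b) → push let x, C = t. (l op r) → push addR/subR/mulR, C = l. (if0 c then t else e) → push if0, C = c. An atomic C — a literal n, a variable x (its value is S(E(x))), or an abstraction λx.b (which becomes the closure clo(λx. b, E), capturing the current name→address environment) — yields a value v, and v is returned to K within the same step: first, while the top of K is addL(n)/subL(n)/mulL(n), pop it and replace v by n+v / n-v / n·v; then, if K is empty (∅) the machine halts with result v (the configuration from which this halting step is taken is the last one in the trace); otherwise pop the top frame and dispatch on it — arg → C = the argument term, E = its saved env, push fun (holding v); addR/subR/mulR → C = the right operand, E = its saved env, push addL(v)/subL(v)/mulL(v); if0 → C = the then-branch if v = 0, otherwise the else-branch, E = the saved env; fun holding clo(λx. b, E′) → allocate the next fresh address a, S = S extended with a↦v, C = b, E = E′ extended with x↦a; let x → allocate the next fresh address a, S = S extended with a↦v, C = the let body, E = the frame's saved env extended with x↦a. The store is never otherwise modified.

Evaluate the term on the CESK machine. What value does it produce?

[0] ⟨C=((λz. ((λq. ((λx. ((λw. ((λv. w) 0)) -1)) (let x = 4 in 7))) (((λu. ((λp. -3) u)) z) + z))) -4); E=∅; S=∅; K=∅⟩
[1] ⟨C=(λz. ((λq. ((λx. ((λw. ((λv. w) 0)) -1)) (let x = 4 in 7))) (((λu. ((λp. -3) u)) z) + z))); E=∅; S=∅; K=[arg]⟩
[2] ⟨C=-4; E=∅; S=∅; K=[fun]⟩
[3] ⟨C=((λq. ((λx. ((λw. ((λv. w) 0)) -1)) (let x = 4 in 7))) (((λu. ((λp. -3) u)) z) + z)); E={z↦0}; S={0↦-4}; K=∅⟩
[4] ⟨C=(λq. ((λx. ((λw. ((λv. w) 0)) -1)) (let x = 4 in 7))); E={z↦0}; S={0↦-4}; K=[arg]⟩
[5] ⟨C=(((λu. ((λp. -3) u)) z) + z); E={z↦0}; S={0↦-4}; K=[fun]⟩
[6] ⟨C=((λu. ((λp. -3) u)) z); E={z↦0}; S={0↦-4}; K=[addR :: fun]⟩
[7] ⟨C=(λu. ((λp. -3) u)); E={z↦0}; S={0↦-4}; K=[arg :: addR :: fun]⟩
[8] ⟨C=z; E={z↦0}; S={0↦-4}; K=[fun :: addR :: fun]⟩
[9] ⟨C=((λp. -3) u); E={u↦1, z↦0}; S={0↦-4, 1↦-4}; K=[addR :: fun]⟩
[10] ⟨C=(λp. -3); E={u↦1, z↦0}; S={0↦-4, 1↦-4}; K=[arg :: addR :: fun]⟩
[11] ⟨C=u; E={u↦1, z↦0}; S={0↦-4, 1↦-4}; K=[fun :: addR :: fun]⟩
[12] ⟨C=-3; E={p↦2, u↦1, z↦0}; S={0↦-4, 1↦-4, 2↦-4}; K=[addR :: fun]⟩
[13] ⟨C=z; E={z↦0}; S={0↦-4, 1↦-4, 2↦-4}; K=[addL(-3) :: fun]⟩
[14] ⟨C=((λx. ((λw. ((λv. w) 0)) -1)) (let x = 4 in 7)); E={q↦3, z↦0}; S={0↦-4, 1↦-4, 2↦-4, 3↦-7}; K=∅⟩
[15] ⟨C=(λx. ((λw. ((λv. w) 0)) -1)); E={q↦3, z↦0}; S={0↦-4, 1↦-4, 2↦-4, 3↦-7}; K=[arg]⟩
[16] ⟨C=(let x = 4 in 7); E={q↦3, z↦0}; S={0↦-4, 1↦-4, 2↦-4, 3↦-7}; K=[fun]⟩
[17] ⟨C=4; E={q↦3, z↦0}; S={0↦-4, 1↦-4, 2↦-4, 3↦-7}; K=[let x :: fun]⟩
[18] ⟨C=7; E={x↦4, q↦3, z↦0}; S={0↦-4, 1↦-4, 2↦-4, 3↦-7, 4↦4}; K=[fun]⟩
[19] ⟨C=((λw. ((λv. w) 0)) -1); E={x↦5, q↦3, z↦0}; S={0↦-4, 1↦-4, 2↦-4, 3↦-7, 4↦4, 5↦7}; K=∅⟩
[20] ⟨C=(λw. ((λv. w) 0)); E={x↦5, q↦3, z↦0}; S={0↦-4, 1↦-4, 2↦-4, 3↦-7, 4↦4, 5↦7}; K=[arg]⟩
[21] ⟨C=-1; E={x↦5, q↦3, z↦0}; S={0↦-4, 1↦-4, 2↦-4, 3↦-7, 4↦4, 5↦7}; K=[fun]⟩
[22] ⟨C=((λv. w) 0); E={w↦6, x↦5, q↦3, z↦0}; S={0↦-4, 1↦-4, 2↦-4, 3↦-7, 4↦4, 5↦7, 6↦-1}; K=∅⟩
[23] ⟨C=(λv. w); E={w↦6, x↦5, q↦3, z↦0}; S={0↦-4, 1↦-4, 2↦-4, 3↦-7, 4↦4, 5↦7, 6↦-1}; K=[arg]⟩
[24] ⟨C=0; E={w↦6, x↦5, q↦3, z↦0}; S={0↦-4, 1↦-4, 2↦-4, 3↦-7, 4↦4, 5↦7, 6↦-1}; K=[fun]⟩
[25] ⟨C=w; E={v↦7, w↦6, x↦5, q↦3, z↦0}; S={0↦-4, 1↦-4, 2↦-4, 3↦-7, 4↦4, 5↦7, 6↦-1, 7↦0}; K=∅⟩
→ final value -1

Answer: -1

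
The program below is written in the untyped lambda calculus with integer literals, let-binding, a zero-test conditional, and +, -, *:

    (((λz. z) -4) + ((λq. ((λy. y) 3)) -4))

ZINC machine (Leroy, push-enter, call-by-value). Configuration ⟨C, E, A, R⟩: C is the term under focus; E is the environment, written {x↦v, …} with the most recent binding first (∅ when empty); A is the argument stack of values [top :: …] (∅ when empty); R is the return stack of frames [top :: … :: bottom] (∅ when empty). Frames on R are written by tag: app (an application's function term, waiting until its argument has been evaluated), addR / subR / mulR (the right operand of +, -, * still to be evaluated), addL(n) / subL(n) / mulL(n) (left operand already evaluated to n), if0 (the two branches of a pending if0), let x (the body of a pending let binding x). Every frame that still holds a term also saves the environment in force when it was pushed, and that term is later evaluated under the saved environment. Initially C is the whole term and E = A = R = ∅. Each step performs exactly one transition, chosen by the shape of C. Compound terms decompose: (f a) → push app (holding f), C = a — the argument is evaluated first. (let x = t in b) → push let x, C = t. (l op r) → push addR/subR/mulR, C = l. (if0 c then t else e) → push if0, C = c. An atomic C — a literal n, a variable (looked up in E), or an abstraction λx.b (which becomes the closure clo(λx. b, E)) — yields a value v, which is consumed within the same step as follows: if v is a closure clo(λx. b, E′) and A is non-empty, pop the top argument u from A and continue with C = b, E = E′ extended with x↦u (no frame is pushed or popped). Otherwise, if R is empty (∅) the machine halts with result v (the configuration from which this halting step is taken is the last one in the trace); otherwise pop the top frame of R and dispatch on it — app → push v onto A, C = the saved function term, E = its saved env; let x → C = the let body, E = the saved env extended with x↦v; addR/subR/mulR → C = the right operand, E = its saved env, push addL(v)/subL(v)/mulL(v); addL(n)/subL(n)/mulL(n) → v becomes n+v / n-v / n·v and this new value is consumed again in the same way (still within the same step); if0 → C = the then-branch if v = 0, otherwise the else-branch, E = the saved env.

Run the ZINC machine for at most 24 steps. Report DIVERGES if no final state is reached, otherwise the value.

Answer: -1

Execution trace:
step 0: ⟨C=(((λz. z) -4) + ((λq. ((λy. y) 3)) -4)); E=∅; A=∅; R=∅⟩
step 1: ⟨C=((λz. z) -4); E=∅; A=∅; R=[addR]⟩
step 2: ⟨C=-4; E=∅; A=∅; R=[app :: addR]⟩
step 3: ⟨C=(λz. z); E=∅; A=[-4]; R=[addR]⟩
step 4: ⟨C=z; E={z↦-4}; A=∅; R=[addR]⟩
step 5: ⟨C=((λq. ((λy. y) 3)) -4); E=∅; A=∅; R=[addL(-4)]⟩
step 6: ⟨C=-4; E=∅; A=∅; R=[app :: addL(-4)]⟩
step 7: ⟨C=(λq. ((λy. y) 3)); E=∅; A=[-4]; R=[addL(-4)]⟩
step 8: ⟨C=((λy. y) 3); E={q↦-4}; A=∅; R=[addL(-4)]⟩
step 9: ⟨C=3; E={q↦-4}; A=∅; R=[app :: addL(-4)]⟩
step 10: ⟨C=(λy. y); E={q↦-4}; A=[3]; R=[addL(-4)]⟩
step 11: ⟨C=y; E={y↦3, q↦-4}; A=∅; R=[addL(-4)]⟩
→ final value -1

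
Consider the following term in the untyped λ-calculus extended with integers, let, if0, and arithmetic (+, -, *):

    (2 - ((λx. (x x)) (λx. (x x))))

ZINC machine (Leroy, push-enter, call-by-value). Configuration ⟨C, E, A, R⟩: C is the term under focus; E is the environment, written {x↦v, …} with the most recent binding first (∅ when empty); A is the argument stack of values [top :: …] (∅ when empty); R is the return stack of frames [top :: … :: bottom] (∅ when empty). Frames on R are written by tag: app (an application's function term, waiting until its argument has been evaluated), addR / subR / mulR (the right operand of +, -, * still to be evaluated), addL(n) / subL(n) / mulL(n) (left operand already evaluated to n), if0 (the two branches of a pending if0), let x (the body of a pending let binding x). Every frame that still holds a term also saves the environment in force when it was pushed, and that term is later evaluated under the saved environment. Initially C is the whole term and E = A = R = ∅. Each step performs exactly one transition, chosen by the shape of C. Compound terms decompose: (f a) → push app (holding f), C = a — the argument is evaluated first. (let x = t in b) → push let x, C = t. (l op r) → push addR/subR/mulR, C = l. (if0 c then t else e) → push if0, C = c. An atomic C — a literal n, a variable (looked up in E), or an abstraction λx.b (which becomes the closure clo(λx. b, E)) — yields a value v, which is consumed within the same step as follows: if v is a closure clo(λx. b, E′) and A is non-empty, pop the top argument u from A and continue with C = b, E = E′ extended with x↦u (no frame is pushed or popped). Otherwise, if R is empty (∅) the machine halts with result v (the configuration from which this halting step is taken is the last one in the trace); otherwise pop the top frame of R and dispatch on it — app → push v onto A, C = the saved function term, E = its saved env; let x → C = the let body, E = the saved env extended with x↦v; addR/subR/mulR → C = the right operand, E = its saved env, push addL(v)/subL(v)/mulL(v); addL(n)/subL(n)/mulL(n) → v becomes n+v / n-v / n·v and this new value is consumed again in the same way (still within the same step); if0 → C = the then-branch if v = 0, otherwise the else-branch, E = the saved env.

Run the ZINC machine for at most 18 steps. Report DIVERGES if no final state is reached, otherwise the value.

step 0: ⟨C=(2 - ((λx. (x x)) (λx. (x x)))); E=∅; A=∅; R=∅⟩
step 1: ⟨C=2; E=∅; A=∅; R=[subR]⟩
step 2: ⟨C=((λx. (x x)) (λx. (x x))); E=∅; A=∅; R=[subL(2)]⟩
step 3: ⟨C=(λx. (x x)); E=∅; A=∅; R=[app :: subL(2)]⟩
step 4: ⟨C=(λx. (x x)); E=∅; A=[clo(λx. (x x), ∅)]; R=[subL(2)]⟩
step 5: ⟨C=(x x); E={x↦clo(λx. (x x), ∅)}; A=∅; R=[subL(2)]⟩
step 6: ⟨C=x; E={x↦clo(λx. (x x), ∅)}; A=∅; R=[app :: subL(2)]⟩
step 7: ⟨C=x; E={x↦clo(λx. (x x), ∅)}; A=[clo(λx. (x x), ∅)]; R=[subL(2)]⟩
… configuration repeats with period 3 (steps 5–7 recur indefinitely) …

Answer: DIVERGES (no final state within 18 steps)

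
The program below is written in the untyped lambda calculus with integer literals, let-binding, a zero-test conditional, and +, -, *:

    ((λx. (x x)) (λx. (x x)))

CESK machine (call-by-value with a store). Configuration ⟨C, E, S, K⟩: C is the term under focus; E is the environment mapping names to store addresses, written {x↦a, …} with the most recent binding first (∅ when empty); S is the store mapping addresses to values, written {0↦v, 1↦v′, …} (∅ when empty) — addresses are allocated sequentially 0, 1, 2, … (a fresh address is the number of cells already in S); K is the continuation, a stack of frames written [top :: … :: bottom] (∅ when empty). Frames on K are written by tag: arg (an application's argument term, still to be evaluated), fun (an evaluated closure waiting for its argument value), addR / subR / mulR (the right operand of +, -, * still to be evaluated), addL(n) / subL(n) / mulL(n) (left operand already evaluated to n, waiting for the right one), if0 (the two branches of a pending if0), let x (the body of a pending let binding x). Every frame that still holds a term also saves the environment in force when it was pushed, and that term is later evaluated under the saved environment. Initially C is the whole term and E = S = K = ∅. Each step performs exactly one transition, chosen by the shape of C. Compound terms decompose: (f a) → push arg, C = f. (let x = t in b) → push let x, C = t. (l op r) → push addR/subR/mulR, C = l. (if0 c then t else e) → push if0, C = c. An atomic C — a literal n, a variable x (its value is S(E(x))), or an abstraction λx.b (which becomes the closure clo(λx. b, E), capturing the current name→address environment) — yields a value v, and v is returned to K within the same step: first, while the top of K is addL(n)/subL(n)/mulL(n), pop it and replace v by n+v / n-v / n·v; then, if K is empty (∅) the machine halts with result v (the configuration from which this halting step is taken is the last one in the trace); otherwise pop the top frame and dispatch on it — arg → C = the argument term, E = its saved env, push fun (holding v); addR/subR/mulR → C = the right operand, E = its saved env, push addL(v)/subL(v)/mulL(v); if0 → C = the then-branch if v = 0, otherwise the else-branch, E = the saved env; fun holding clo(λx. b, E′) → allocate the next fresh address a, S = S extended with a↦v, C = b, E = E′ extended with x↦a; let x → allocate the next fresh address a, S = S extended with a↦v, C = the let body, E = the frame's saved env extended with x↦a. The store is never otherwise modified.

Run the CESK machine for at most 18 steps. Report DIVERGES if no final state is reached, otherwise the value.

[0] <C=((λx. (x x)) (λx. (x x))), E=∅, S=∅, K=∅>
[1] <C=(λx. (x x)), E=∅, S=∅, K=[arg]>
[2] <C=(λx. (x x)), E=∅, S=∅, K=[fun]>
[3] <C=(x x), E={x↦0}, S={0↦clo(λx. (x x), ∅)}, K=∅>
[4] <C=x, E={x↦0}, S={0↦clo(λx. (x x), ∅)}, K=[arg]>
[5] <C=x, E={x↦0}, S={0↦clo(λx. (x x), ∅)}, K=[fun]>
[6] <C=(x x), E={x↦1}, S={0↦clo(λx. (x x), ∅), 1↦clo(λx. (x x), ∅)}, K=∅>
[7] <C=x, E={x↦1}, S={0↦clo(λx. (x x), ∅), 1↦clo(λx. (x x), ∅)}, K=[arg]>
[8] <C=x, E={x↦1}, S={0↦clo(λx. (x x), ∅), 1↦clo(λx. (x x), ∅)}, K=[fun]>
[9] <C=(x x), E={x↦2}, S={0↦clo(λx. (x x), ∅), 1↦clo(λx. (x x), ∅), 2↦clo(λx. (x x), ∅)}, K=∅>
[10] <C=x, E={x↦2}, S={0↦clo(λx. (x x), ∅), 1↦clo(λx. (x x), ∅), 2↦clo(λx. (x x), ∅)}, K=[arg]>
[11] <C=x, E={x↦2}, S={0↦clo(λx. (x x), ∅), 1↦clo(λx. (x x), ∅), 2↦clo(λx. (x x), ∅)}, K=[fun]>
[12] <C=(x x), E={x↦3}, S={0↦clo(λx. (x x), ∅), 1↦clo(λx. (x x), ∅), 2↦clo(λx. (x x), ∅), 3↦clo(λx. (x x), ∅)}, K=∅>
[13] <C=x, E={x↦3}, S={0↦clo(λx. (x x), ∅), 1↦clo(λx. (x x), ∅), 2↦clo(λx. (x x), ∅), 3↦clo(λx. (x x), ∅)}, K=[arg]>
[14] <C=x, E={x↦3}, S={0↦clo(λx. (x x), ∅), 1↦clo(λx. (x x), ∅), 2↦clo(λx. (x x), ∅), 3↦clo(λx. (x x), ∅)}, K=[fun]>
[15] <C=(x x), E={x↦4}, S={0↦clo(λx. (x x), ∅), 1↦clo(λx. (x x), ∅), 2↦clo(λx. (x x), ∅), 3↦clo(λx. (x x), ∅), 4↦clo(λx. (x x), ∅)}, K=∅>
[16] <C=x, E={x↦4}, S={0↦clo(λx. (x x), ∅), 1↦clo(λx. (x x), ∅), 2↦clo(λx. (x x), ∅), 3↦clo(λx. (x x), ∅), 4↦clo(λx. (x x), ∅)}, K=[arg]>
[17] <C=x, E={x↦4}, S={0↦clo(λx. (x x), ∅), 1↦clo(λx. (x x), ∅), 2↦clo(λx. (x x), ∅), 3↦clo(λx. (x x), ∅), 4↦clo(λx. (x x), ∅)}, K=[fun]>
[18] <C=(x x), E={x↦5}, S={0↦clo(λx. (x x), ∅), 1↦clo(λx. (x x), ∅), 2↦clo(λx. (x x), ∅), 3↦clo(λx. (x x), ∅), 4↦clo(λx. (x x), ∅), 5↦clo(λx. (x x), ∅)}, K=∅>
→ 18 transitions taken and the configuration is still not final: no result within 18 steps

Answer: DIVERGES (no final state within 18 steps)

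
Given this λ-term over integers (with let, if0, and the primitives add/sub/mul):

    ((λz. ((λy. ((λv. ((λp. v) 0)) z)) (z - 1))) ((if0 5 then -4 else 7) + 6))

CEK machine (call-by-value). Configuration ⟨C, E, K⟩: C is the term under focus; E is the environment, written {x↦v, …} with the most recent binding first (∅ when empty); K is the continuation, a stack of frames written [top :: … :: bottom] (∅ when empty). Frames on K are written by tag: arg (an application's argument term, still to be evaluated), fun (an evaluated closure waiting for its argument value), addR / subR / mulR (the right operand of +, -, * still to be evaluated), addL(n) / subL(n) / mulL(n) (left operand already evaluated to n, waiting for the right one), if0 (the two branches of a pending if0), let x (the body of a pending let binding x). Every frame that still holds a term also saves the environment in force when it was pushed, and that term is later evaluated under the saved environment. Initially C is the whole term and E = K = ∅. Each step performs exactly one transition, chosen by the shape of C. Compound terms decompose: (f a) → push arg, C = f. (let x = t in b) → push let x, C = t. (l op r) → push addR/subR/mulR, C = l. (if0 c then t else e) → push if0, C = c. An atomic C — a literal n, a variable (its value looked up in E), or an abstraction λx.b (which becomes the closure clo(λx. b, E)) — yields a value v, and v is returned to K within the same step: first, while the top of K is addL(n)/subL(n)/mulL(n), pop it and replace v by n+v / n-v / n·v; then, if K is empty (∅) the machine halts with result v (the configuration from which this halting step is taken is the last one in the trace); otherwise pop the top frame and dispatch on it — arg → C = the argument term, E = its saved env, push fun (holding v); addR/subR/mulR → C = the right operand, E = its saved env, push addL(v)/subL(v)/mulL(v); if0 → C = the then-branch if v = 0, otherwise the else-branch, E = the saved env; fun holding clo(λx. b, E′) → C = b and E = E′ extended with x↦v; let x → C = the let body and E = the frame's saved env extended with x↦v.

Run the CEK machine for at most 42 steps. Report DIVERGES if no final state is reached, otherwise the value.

[0] [C=((λz. ((λy. ((λv. ((λp. v) 0)) z)) (z - 1))) ((if0 5 then -4 else 7) + 6)) | E=∅ | K=∅]
[1] [C=(λz. ((λy. ((λv. ((λp. v) 0)) z)) (z - 1))) | E=∅ | K=[arg]]
[2] [C=((if0 5 then -4 else 7) + 6) | E=∅ | K=[fun]]
[3] [C=(if0 5 then -4 else 7) | E=∅ | K=[addR :: fun]]
[4] [C=5 | E=∅ | K=[if0 :: addR :: fun]]
[5] [C=7 | E=∅ | K=[addR :: fun]]
[6] [C=6 | E=∅ | K=[addL(7) :: fun]]
[7] [C=((λy. ((λv. ((λp. v) 0)) z)) (z - 1)) | E={z↦13} | K=∅]
[8] [C=(λy. ((λv. ((λp. v) 0)) z)) | E={z↦13} | K=[arg]]
[9] [C=(z - 1) | E={z↦13} | K=[fun]]
[10] [C=z | E={z↦13} | K=[subR :: fun]]
[11] [C=1 | E={z↦13} | K=[subL(13) :: fun]]
[12] [C=((λv. ((λp. v) 0)) z) | E={y↦12, z↦13} | K=∅]
[13] [C=(λv. ((λp. v) 0)) | E={y↦12, z↦13} | K=[arg]]
[14] [C=z | E={y↦12, z↦13} | K=[fun]]
[15] [C=((λp. v) 0) | E={v↦13, y↦12, z↦13} | K=∅]
[16] [C=(λp. v) | E={v↦13, y↦12, z↦13} | K=[arg]]
[17] [C=0 | E={v↦13, y↦12, z↦13} | K=[fun]]
[18] [C=v | E={p↦0, v↦13, y↦12, z↦13} | K=∅]
→ final value 13

Answer: 13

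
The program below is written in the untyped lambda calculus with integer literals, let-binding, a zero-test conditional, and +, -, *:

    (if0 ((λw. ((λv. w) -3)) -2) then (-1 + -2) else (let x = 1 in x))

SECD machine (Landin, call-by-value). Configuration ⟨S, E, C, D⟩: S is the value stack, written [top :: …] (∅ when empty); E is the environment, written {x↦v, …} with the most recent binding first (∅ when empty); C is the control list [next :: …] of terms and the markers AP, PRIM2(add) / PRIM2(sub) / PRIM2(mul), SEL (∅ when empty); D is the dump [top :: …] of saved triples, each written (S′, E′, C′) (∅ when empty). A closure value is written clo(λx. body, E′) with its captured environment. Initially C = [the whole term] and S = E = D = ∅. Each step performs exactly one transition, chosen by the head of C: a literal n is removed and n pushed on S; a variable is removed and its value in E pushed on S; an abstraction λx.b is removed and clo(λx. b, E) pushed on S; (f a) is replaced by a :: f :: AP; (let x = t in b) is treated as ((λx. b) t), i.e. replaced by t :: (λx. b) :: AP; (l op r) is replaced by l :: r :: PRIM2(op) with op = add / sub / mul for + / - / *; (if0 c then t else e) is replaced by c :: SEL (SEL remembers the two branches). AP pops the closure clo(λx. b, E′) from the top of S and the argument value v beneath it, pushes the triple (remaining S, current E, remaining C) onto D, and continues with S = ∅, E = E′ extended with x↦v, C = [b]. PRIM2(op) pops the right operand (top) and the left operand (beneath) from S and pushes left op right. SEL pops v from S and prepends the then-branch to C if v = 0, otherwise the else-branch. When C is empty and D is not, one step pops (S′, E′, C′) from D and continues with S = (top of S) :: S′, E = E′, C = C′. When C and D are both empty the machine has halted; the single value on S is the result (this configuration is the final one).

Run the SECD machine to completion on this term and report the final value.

0. ⟨S=∅; E=∅; C=[(if0 ((λw. ((λv. w) -3)) -2) then (-1 + -2) else (let x = 1 in x))]; D=∅⟩
1. ⟨S=∅; E=∅; C=[((λw. ((λv. w) -3)) -2) :: SEL]; D=∅⟩
2. ⟨S=∅; E=∅; C=[-2 :: (λw. ((λv. w) -3)) :: AP :: SEL]; D=∅⟩
3. ⟨S=[-2]; E=∅; C=[(λw. ((λv. w) -3)) :: AP :: SEL]; D=∅⟩
4. ⟨S=[clo(λw. ((λv. w) -3), ∅) :: -2]; E=∅; C=[AP :: SEL]; D=∅⟩
5. ⟨S=∅; E={w↦-2}; C=[((λv. w) -3)]; D=[(∅, ∅, [SEL])]⟩
6. ⟨S=∅; E={w↦-2}; C=[-3 :: (λv. w) :: AP]; D=[(∅, ∅, [SEL])]⟩
7. ⟨S=[-3]; E={w↦-2}; C=[(λv. w) :: AP]; D=[(∅, ∅, [SEL])]⟩
8. ⟨S=[clo(λv. w, {w↦-2}) :: -3]; E={w↦-2}; C=[AP]; D=[(∅, ∅, [SEL])]⟩
9. ⟨S=∅; E={v↦-3, w↦-2}; C=[w]; D=[(∅, {w↦-2}, ∅) :: (∅, ∅, [SEL])]⟩
10. ⟨S=[-2]; E={v↦-3, w↦-2}; C=∅; D=[(∅, {w↦-2}, ∅) :: (∅, ∅, [SEL])]⟩
11. ⟨S=[-2]; E={w↦-2}; C=∅; D=[(∅, ∅, [SEL])]⟩
12. ⟨S=[-2]; E=∅; C=[SEL]; D=∅⟩
13. ⟨S=∅; E=∅; C=[(let x = 1 in x)]; D=∅⟩
14. ⟨S=∅; E=∅; C=[1 :: (λx. x) :: AP]; D=∅⟩
15. ⟨S=[1]; E=∅; C=[(λx. x) :: AP]; D=∅⟩
16. ⟨S=[clo(λx. x, ∅) :: 1]; E=∅; C=[AP]; D=∅⟩
17. ⟨S=∅; E={x↦1}; C=[x]; D=[(∅, ∅, ∅)]⟩
18. ⟨S=[1]; E={x↦1}; C=∅; D=[(∅, ∅, ∅)]⟩
19. ⟨S=[1]; E=∅; C=∅; D=∅⟩
→ final value 1

Answer: 1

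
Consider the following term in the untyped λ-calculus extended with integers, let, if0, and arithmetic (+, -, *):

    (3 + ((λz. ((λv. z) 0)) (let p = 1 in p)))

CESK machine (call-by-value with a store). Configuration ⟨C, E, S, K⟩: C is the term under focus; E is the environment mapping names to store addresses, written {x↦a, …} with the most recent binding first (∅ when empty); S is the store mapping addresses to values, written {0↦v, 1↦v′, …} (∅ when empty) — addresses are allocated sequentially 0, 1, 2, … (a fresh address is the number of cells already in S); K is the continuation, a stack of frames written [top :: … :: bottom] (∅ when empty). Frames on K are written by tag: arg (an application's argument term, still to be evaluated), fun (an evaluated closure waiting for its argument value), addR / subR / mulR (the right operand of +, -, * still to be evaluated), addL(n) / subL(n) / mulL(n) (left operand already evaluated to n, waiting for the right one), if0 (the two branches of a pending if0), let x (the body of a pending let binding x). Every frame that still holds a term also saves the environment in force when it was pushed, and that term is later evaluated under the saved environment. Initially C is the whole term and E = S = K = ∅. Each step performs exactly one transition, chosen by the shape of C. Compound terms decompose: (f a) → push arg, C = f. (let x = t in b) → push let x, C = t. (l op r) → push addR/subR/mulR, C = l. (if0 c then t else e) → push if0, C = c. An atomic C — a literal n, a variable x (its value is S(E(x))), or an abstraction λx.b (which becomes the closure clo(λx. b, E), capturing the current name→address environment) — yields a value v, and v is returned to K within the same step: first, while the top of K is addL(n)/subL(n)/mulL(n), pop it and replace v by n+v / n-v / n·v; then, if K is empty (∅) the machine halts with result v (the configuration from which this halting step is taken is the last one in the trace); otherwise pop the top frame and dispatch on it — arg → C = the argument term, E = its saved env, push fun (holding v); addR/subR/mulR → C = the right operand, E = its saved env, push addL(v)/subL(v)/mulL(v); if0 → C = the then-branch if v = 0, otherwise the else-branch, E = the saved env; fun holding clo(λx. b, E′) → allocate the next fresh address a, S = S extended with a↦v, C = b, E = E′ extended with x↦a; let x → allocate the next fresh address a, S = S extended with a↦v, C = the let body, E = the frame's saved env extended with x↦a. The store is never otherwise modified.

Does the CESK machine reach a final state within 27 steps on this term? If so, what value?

[0] ⟨C=(3 + ((λz. ((λv. z) 0)) (let p = 1 in p))); E=∅; S=∅; K=∅⟩
[1] ⟨C=3; E=∅; S=∅; K=[addR]⟩
[2] ⟨C=((λz. ((λv. z) 0)) (let p = 1 in p)); E=∅; S=∅; K=[addL(3)]⟩
[3] ⟨C=(λz. ((λv. z) 0)); E=∅; S=∅; K=[arg :: addL(3)]⟩
[4] ⟨C=(let p = 1 in p); E=∅; S=∅; K=[fun :: addL(3)]⟩
[5] ⟨C=1; E=∅; S=∅; K=[let p :: fun :: addL(3)]⟩
[6] ⟨C=p; E={p↦0}; S={0↦1}; K=[fun :: addL(3)]⟩
[7] ⟨C=((λv. z) 0); E={z↦1}; S={0↦1, 1↦1}; K=[addL(3)]⟩
[8] ⟨C=(λv. z); E={z↦1}; S={0↦1, 1↦1}; K=[arg :: addL(3)]⟩
[9] ⟨C=0; E={z↦1}; S={0↦1, 1↦1}; K=[fun :: addL(3)]⟩
[10] ⟨C=z; E={v↦2, z↦1}; S={0↦1, 1↦1, 2↦0}; K=[addL(3)]⟩
→ final value 4

Answer: 4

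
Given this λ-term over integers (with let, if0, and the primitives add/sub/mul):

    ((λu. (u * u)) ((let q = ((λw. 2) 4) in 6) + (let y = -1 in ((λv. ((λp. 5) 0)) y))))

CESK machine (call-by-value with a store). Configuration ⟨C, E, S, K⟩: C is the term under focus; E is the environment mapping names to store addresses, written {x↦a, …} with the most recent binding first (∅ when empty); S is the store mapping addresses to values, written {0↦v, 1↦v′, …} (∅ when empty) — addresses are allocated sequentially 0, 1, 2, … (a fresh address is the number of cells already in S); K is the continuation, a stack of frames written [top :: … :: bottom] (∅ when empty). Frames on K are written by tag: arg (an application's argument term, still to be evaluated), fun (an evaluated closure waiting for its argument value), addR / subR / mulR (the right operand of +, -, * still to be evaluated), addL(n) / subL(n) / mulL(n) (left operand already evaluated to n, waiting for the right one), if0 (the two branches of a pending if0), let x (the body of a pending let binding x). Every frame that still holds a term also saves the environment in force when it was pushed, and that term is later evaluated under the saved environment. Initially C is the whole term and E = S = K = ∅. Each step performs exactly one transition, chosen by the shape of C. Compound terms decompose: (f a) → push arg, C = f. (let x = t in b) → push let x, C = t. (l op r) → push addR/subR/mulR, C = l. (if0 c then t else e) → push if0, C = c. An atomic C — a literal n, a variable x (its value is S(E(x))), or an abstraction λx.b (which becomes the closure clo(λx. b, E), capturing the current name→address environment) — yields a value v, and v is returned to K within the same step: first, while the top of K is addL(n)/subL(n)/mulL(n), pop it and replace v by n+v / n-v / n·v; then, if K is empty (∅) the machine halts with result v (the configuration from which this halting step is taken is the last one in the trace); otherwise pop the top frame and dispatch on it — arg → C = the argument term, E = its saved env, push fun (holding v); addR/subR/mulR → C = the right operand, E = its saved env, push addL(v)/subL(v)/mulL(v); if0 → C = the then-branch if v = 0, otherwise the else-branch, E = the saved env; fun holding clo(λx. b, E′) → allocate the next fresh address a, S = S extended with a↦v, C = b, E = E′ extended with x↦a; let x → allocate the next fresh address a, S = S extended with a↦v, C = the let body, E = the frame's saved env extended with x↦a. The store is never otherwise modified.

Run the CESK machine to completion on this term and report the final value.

Answer: 121

Machine steps:
0. ⟨C=((λu. (u * u)) ((let q = ((λw. 2) 4) in 6) + (let y = -1 in ((λv. ((λp. 5) 0)) y)))); E=∅; S=∅; K=∅⟩
1. ⟨C=(λu. (u * u)); E=∅; S=∅; K=[arg]⟩
2. ⟨C=((let q = ((λw. 2) 4) in 6) + (let y = -1 in ((λv. ((λp. 5) 0)) y))); E=∅; S=∅; K=[fun]⟩
3. ⟨C=(let q = ((λw. 2) 4) in 6); E=∅; S=∅; K=[addR :: fun]⟩
4. ⟨C=((λw. 2) 4); E=∅; S=∅; K=[let q :: addR :: fun]⟩
5. ⟨C=(λw. 2); E=∅; S=∅; K=[arg :: let q :: addR :: fun]⟩
6. ⟨C=4; E=∅; S=∅; K=[fun :: let q :: addR :: fun]⟩
7. ⟨C=2; E={w↦0}; S={0↦4}; K=[let q :: addR :: fun]⟩
8. ⟨C=6; E={q↦1}; S={0↦4, 1↦2}; K=[addR :: fun]⟩
9. ⟨C=(let y = -1 in ((λv. ((λp. 5) 0)) y)); E=∅; S={0↦4, 1↦2}; K=[addL(6) :: fun]⟩
10. ⟨C=-1; E=∅; S={0↦4, 1↦2}; K=[let y :: addL(6) :: fun]⟩
11. ⟨C=((λv. ((λp. 5) 0)) y); E={y↦2}; S={0↦4, 1↦2, 2↦-1}; K=[addL(6) :: fun]⟩
12. ⟨C=(λv. ((λp. 5) 0)); E={y↦2}; S={0↦4, 1↦2, 2↦-1}; K=[arg :: addL(6) :: fun]⟩
13. ⟨C=y; E={y↦2}; S={0↦4, 1↦2, 2↦-1}; K=[fun :: addL(6) :: fun]⟩
14. ⟨C=((λp. 5) 0); E={v↦3, y↦2}; S={0↦4, 1↦2, 2↦-1, 3↦-1}; K=[addL(6) :: fun]⟩
15. ⟨C=(λp. 5); E={v↦3, y↦2}; S={0↦4, 1↦2, 2↦-1, 3↦-1}; K=[arg :: addL(6) :: fun]⟩
16. ⟨C=0; E={v↦3, y↦2}; S={0↦4, 1↦2, 2↦-1, 3↦-1}; K=[fun :: addL(6) :: fun]⟩
17. ⟨C=5; E={p↦4, v↦3, y↦2}; S={0↦4, 1↦2, 2↦-1, 3↦-1, 4↦0}; K=[addL(6) :: fun]⟩
18. ⟨C=(u * u); E={u↦5}; S={0↦4, 1↦2, 2↦-1, 3↦-1, 4↦0, 5↦11}; K=∅⟩
19. ⟨C=u; E={u↦5}; S={0↦4, 1↦2, 2↦-1, 3↦-1, 4↦0, 5↦11}; K=[mulR]⟩
20. ⟨C=u; E={u↦5}; S={0↦4, 1↦2, 2↦-1, 3↦-1, 4↦0, 5↦11}; K=[mulL(11)]⟩
→ final value 121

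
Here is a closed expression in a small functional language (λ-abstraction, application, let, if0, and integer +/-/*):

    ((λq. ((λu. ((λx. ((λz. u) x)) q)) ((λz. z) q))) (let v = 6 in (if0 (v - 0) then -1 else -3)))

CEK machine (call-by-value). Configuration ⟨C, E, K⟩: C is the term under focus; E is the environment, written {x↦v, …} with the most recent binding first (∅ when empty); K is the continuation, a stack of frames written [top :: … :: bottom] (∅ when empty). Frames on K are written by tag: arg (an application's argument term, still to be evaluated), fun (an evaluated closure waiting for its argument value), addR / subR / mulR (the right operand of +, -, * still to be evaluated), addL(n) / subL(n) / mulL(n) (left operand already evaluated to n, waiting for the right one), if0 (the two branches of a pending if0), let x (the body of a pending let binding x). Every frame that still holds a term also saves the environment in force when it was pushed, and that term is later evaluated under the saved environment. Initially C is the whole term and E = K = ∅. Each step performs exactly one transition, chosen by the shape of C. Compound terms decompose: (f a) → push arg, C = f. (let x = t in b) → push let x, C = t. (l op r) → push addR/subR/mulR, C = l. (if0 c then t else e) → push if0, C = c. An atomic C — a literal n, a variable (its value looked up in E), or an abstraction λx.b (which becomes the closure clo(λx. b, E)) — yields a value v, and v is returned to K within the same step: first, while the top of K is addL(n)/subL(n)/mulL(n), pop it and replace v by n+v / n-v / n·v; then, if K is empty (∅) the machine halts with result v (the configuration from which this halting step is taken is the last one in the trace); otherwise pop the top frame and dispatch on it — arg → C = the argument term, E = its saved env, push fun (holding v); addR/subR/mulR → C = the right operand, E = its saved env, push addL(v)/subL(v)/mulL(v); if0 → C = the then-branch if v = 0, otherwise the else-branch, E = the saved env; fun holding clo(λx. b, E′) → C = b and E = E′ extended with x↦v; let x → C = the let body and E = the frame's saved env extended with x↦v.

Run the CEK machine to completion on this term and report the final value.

Answer: -3

Execution trace:
0. ⟨C=((λq. ((λu. ((λx. ((λz. u) x)) q)) ((λz. z) q))) (let v = 6 in (if0 (v - 0) then -1 else -3))); E=∅; K=∅⟩
1. ⟨C=(λq. ((λu. ((λx. ((λz. u) x)) q)) ((λz. z) q))); E=∅; K=[arg]⟩
2. ⟨C=(let v = 6 in (if0 (v - 0) then -1 else -3)); E=∅; K=[fun]⟩
3. ⟨C=6; E=∅; K=[let v :: fun]⟩
4. ⟨C=(if0 (v - 0) then -1 else -3); E={v↦6}; K=[fun]⟩
5. ⟨C=(v - 0); E={v↦6}; K=[if0 :: fun]⟩
6. ⟨C=v; E={v↦6}; K=[subR :: if0 :: fun]⟩
7. ⟨C=0; E={v↦6}; K=[subL(6) :: if0 :: fun]⟩
8. ⟨C=-3; E={v↦6}; K=[fun]⟩
9. ⟨C=((λu. ((λx. ((λz. u) x)) q)) ((λz. z) q)); E={q↦-3}; K=∅⟩
10. ⟨C=(λu. ((λx. ((λz. u) x)) q)); E={q↦-3}; K=[arg]⟩
11. ⟨C=((λz. z) q); E={q↦-3}; K=[fun]⟩
12. ⟨C=(λz. z); E={q↦-3}; K=[arg :: fun]⟩
13. ⟨C=q; E={q↦-3}; K=[fun :: fun]⟩
14. ⟨C=z; E={z↦-3, q↦-3}; K=[fun]⟩
15. ⟨C=((λx. ((λz. u) x)) q); E={u↦-3, q↦-3}; K=∅⟩
16. ⟨C=(λx. ((λz. u) x)); E={u↦-3, q↦-3}; K=[arg]⟩
17. ⟨C=q; E={u↦-3, q↦-3}; K=[fun]⟩
18. ⟨C=((λz. u) x); E={x↦-3, u↦-3, q↦-3}; K=∅⟩
19. ⟨C=(λz. u); E={x↦-3, u↦-3, q↦-3}; K=[arg]⟩
20. ⟨C=x; E={x↦-3, u↦-3, q↦-3}; K=[fun]⟩
21. ⟨C=u; E={z↦-3, x↦-3, u↦-3, q↦-3}; K=∅⟩
→ final value -3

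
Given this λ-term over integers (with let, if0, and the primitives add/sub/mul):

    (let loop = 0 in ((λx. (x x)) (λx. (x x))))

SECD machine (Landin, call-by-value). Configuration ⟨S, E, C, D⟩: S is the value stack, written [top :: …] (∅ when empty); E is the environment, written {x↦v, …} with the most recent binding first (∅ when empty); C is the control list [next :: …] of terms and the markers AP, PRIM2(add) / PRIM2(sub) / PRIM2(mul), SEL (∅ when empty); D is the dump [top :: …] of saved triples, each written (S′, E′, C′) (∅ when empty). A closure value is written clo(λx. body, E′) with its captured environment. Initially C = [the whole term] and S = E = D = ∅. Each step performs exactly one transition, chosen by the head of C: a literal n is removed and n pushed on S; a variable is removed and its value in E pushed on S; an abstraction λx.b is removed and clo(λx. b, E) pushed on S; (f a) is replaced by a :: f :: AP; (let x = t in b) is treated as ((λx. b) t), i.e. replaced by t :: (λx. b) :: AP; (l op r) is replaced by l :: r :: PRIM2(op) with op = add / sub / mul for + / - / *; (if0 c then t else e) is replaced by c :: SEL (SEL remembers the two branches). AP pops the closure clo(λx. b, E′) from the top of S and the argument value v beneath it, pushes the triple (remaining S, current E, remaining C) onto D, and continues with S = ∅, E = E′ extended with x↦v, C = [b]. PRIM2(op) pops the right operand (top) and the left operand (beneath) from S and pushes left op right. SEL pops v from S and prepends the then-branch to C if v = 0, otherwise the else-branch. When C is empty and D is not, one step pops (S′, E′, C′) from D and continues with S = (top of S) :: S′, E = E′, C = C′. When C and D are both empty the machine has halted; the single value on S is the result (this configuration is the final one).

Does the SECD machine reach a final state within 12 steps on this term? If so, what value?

Answer: DIVERGES (no final state within 12 steps)

Machine steps:
step 0: <S=∅, E=∅, C=[(let loop = 0 in ((λx. (x x)) (λx. (x x))))], D=∅>
step 1: <S=∅, E=∅, C=[0 :: (λloop. ((λx. (x x)) (λx. (x x)))) :: AP], D=∅>
step 2: <S=[0], E=∅, C=[(λloop. ((λx. (x x)) (λx. (x x)))) :: AP], D=∅>
step 3: <S=[clo(λloop. ((λx. (x x)) (λx. (x x))), ∅) :: 0], E=∅, C=[AP], D=∅>
step 4: <S=∅, E={loop↦0}, C=[((λx. (x x)) (λx. (x x)))], D=[(∅, ∅, ∅)]>
step 5: <S=∅, E={loop↦0}, C=[(λx. (x x)) :: (λx. (x x)) :: AP], D=[(∅, ∅, ∅)]>
step 6: <S=[clo(λx. (x x), {loop↦0})], E={loop↦0}, C=[(λx. (x x)) :: AP], D=[(∅, ∅, ∅)]>
step 7: <S=[clo(λx. (x x), {loop↦0}) :: clo(λx. (x x), {loop↦0})], E={loop↦0}, C=[AP], D=[(∅, ∅, ∅)]>
step 8: <S=∅, E={x↦clo(λx. (x x), {loop↦0}), loop↦0}, C=[(x x)], D=[(∅, {loop↦0}, ∅) :: (∅, ∅, ∅)]>
step 9: <S=∅, E={x↦clo(λx. (x x), {loop↦0}), loop↦0}, C=[x :: x :: AP], D=[(∅, {loop↦0}, ∅) :: (∅, ∅, ∅)]>
step 10: <S=[clo(λx. (x x), {loop↦0})], E={x↦clo(λx. (x x), {loop↦0}), loop↦0}, C=[x :: AP], D=[(∅, {loop↦0}, ∅) :: (∅, ∅, ∅)]>
step 11: <S=[clo(λx. (x x), {loop↦0}) :: clo(λx. (x x), {loop↦0})], E={x↦clo(λx. (x x), {loop↦0}), loop↦0}, C=[AP], D=[(∅, {loop↦0}, ∅) :: (∅, ∅, ∅)]>
step 12: <S=∅, E={x↦clo(λx. (x x), {loop↦0}), loop↦0}, C=[(x x)], D=[(∅, {x↦clo(λx. (x x), {loop↦0}), loop↦0}, ∅) :: (∅, {loop↦0}, ∅) :: (∅, ∅, ∅)]>
→ 12 transitions taken and the configuration is still not final: no result within 12 steps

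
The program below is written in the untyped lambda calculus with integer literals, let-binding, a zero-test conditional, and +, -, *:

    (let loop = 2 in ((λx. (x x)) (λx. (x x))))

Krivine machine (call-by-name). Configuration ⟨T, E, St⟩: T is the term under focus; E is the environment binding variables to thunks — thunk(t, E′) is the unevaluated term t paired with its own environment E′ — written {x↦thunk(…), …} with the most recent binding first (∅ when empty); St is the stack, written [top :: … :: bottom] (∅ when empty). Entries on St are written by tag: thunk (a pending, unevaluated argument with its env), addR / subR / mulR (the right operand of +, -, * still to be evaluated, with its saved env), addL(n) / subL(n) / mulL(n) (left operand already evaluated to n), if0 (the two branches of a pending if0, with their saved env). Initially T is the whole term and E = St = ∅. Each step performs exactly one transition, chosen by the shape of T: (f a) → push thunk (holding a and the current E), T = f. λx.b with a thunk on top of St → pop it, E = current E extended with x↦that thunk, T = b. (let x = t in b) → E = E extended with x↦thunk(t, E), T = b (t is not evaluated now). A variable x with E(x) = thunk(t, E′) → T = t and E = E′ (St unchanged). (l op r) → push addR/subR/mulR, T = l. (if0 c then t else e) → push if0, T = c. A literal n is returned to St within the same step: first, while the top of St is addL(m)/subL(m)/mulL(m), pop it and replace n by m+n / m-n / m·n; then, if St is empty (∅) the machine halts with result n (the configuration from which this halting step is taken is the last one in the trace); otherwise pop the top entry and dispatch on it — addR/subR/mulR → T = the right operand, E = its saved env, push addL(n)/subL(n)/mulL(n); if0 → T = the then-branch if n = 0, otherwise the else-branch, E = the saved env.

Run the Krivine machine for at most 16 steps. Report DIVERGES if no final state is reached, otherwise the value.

[0] <T=(let loop = 2 in ((λx. (x x)) (λx. (x x)))), E=∅, St=∅>
[1] <T=((λx. (x x)) (λx. (x x))), E={loop↦thunk(2, ∅)}, St=∅>
[2] <T=(λx. (x x)), E={loop↦thunk(2, ∅)}, St=[thunk]>
[3] <T=(x x), E={x↦thunk((λx. (x x)), {loop↦thunk(2, ∅)}), loop↦thunk(2, ∅)}, St=∅>
[4] <T=x, E={x↦thunk((λx. (x x)), {loop↦thunk(2, ∅)}), loop↦thunk(2, ∅)}, St=[thunk]>
[5] <T=(λx. (x x)), E={loop↦thunk(2, ∅)}, St=[thunk]>
[6] <T=(x x), E={x↦thunk(x, {x↦thunk((λx. (x x)), {loop↦thunk(2, ∅)}), loop↦thunk(2, ∅)}), loop↦thunk(2, ∅)}, St=∅>
[7] <T=x, E={x↦thunk(x, {x↦thunk((λx. (x x)), {loop↦thunk(2, ∅)}), loop↦thunk(2, ∅)}), loop↦thunk(2, ∅)}, St=[thunk]>
[8] <T=x, E={x↦thunk((λx. (x x)), {loop↦thunk(2, ∅)}), loop↦thunk(2, ∅)}, St=[thunk]>
[9] <T=(λx. (x x)), E={loop↦thunk(2, ∅)}, St=[thunk]>
[10] <T=(x x), E={x↦thunk(x, {x↦thunk(x, {x↦thunk((λx. (x x)), {loop↦thunk(2, ∅)}), loop↦thunk(2, ∅)}), loop↦thunk(2, ∅)}), loop↦thunk(2, ∅)}, St=∅>
[11] <T=x, E={x↦thunk(x, {x↦thunk(x, {x↦thunk((λx. (x x)), {loop↦thunk(2, ∅)}), loop↦thunk(2, ∅)}), loop↦thunk(2, ∅)}), loop↦thunk(2, ∅)}, St=[thunk]>
[12] <T=x, E={x↦thunk(x, {x↦thunk((λx. (x x)), {loop↦thunk(2, ∅)}), loop↦thunk(2, ∅)}), loop↦thunk(2, ∅)}, St=[thunk]>
[13] <T=x, E={x↦thunk((λx. (x x)), {loop↦thunk(2, ∅)}), loop↦thunk(2, ∅)}, St=[thunk]>
[14] <T=(λx. (x x)), E={loop↦thunk(2, ∅)}, St=[thunk]>
[15] <T=(x x), E={x↦thunk(x, {x↦thunk(x, {x↦thunk(x, {x↦thunk((λx. (x x)), {loop↦thunk(2, ∅)}), loop↦thunk(2, ∅)}), loop↦thunk(2, ∅)}), loop↦thunk(2, ∅)}), loop↦thunk(2, ∅)}, St=∅>
[16] <T=x, E={x↦thunk(x, {x↦thunk(x, {x↦thunk(x, {x↦thunk((λx. (x x)), {loop↦thunk(2, ∅)}), loop↦thunk(2, ∅)}), loop↦thunk(2, ∅)}), loop↦thunk(2, ∅)}), loop↦thunk(2, ∅)}, St=[thunk]>
→ 16 transitions taken and the configuration is still not final: no result within 16 steps

Answer: DIVERGES (no final state within 16 steps)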